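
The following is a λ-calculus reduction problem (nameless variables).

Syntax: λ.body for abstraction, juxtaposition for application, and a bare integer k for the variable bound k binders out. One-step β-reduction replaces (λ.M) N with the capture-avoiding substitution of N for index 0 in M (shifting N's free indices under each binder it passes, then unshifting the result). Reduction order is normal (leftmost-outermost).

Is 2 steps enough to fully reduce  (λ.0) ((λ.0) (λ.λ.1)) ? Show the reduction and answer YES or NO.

  start: (λ.0) ((λ.0) (λ.λ.1))
  step 1: (λ.0) (λ.λ.1)
  step 2: λ.λ.1

Answer: YES — reaches normal form λ.λ.1 in 2 ≤ 2 steps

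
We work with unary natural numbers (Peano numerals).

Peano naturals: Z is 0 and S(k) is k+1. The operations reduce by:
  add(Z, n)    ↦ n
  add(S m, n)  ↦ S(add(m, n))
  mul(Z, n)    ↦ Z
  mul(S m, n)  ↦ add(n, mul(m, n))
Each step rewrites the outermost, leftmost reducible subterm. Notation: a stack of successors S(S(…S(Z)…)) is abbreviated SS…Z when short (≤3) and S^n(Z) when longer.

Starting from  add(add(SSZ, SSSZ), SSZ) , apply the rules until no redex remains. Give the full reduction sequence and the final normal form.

  start: add(add(SSZ, SSSZ), SSZ)
  step 1: add(S(add(SZ, SSSZ)), SSZ)
  step 2: S(add(add(SZ, SSSZ), SSZ))
  step 3: S(add(S(add(Z, SSSZ)), SSZ))
  step 4: S(S(add(add(Z, SSSZ), SSZ)))
  step 5: S(S(add(SSSZ, SSZ)))
  step 6: S(S(S(add(SSZ, SSZ))))
  step 7: S(S(S(S(add(SZ, SSZ)))))
  step 8: S(S(S(S(S(add(Z, SSZ))))))
  step 9: S^7(Z)

Answer: normal form = S^7(Z)  (in 9 steps)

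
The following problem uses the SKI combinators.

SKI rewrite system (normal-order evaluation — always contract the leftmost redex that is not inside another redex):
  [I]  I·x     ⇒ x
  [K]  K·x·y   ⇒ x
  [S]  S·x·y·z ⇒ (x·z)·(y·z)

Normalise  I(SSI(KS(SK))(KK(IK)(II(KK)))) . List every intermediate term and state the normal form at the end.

Answer: normal form = S(K(KK))(S(K(KK)))  (in 12 steps)

Derivation:
  start: I(SSI(KS(SK))(KK(IK)(II(KK))))
  [1] SSI(KS(SK))(KK(IK)(II(KK)))
  [2] S(KS(SK))(I(KS(SK)))(KK(IK)(II(KK)))
  [3] KS(SK)(KK(IK)(II(KK)))(I(KS(SK))(KK(IK)(II(KK))))
  [4] S(KK(IK)(II(KK)))(I(KS(SK))(KK(IK)(II(KK))))
  [5] S(K(II(KK)))(I(KS(SK))(KK(IK)(II(KK))))
  [6] S(K(I(KK)))(I(KS(SK))(KK(IK)(II(KK))))
  [7] S(K(KK))(I(KS(SK))(KK(IK)(II(KK))))
  [8] S(K(KK))(KS(SK)(KK(IK)(II(KK))))
  [9] S(K(KK))(S(KK(IK)(II(KK))))
  [10] S(K(KK))(S(K(II(KK))))
  [11] S(K(KK))(S(K(I(KK))))
  [12] S(K(KK))(S(K(KK)))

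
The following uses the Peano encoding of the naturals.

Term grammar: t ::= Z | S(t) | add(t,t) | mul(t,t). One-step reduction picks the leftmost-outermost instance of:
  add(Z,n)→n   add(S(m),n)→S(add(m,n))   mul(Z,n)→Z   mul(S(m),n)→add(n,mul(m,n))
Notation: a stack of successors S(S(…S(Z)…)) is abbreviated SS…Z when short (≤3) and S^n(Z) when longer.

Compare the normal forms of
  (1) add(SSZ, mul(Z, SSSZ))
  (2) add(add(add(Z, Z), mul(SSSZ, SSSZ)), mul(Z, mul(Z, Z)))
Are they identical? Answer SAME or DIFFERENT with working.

Term A:
  start: add(SSZ, mul(Z, SSSZ))
  →1  S(add(SZ, mul(Z, SSSZ)))
  →2  S(S(add(Z, mul(Z, SSSZ))))
  →3  S(S(mul(Z, SSSZ)))
  →4  SSZ

Term B:
  start: add(add(add(Z, Z), mul(SSSZ, SSSZ)), mul(Z, mul(Z, Z)))
  →1  add(add(Z, mul(SSSZ, SSSZ)), mul(Z, mul(Z, Z)))
  →2  add(mul(SSSZ, SSSZ), mul(Z, mul(Z, Z)))
  →3  add(add(SSSZ, mul(SSZ, SSSZ)), mul(Z, mul(Z, Z)))
  →4  add(S(add(SSZ, mul(SSZ, SSSZ))), mul(Z, mul(Z, Z)))
  →5  S(add(add(SSZ, mul(SSZ, SSSZ)), mul(Z, mul(Z, Z))))
  →6  S(add(S(add(SZ, mul(SSZ, SSSZ))), mul(Z, mul(Z, Z))))
  →7  S(S(add(add(SZ, mul(SSZ, SSSZ)), mul(Z, mul(Z, Z)))))
  →8  S(S(add(S(add(Z, mul(SSZ, SSSZ))), mul(Z, mul(Z, Z)))))
  →9  S(S(S(add(add(Z, mul(SSZ, SSSZ)), mul(Z, mul(Z, Z))))))
  →10  S(S(S(add(mul(SSZ, SSSZ), mul(Z, mul(Z, Z))))))
  →11  S(S(S(add(add(SSSZ, mul(SZ, SSSZ)), mul(Z, mul(Z, Z))))))
  →12  S(S(S(add(S(add(SSZ, mul(SZ, SSSZ))), mul(Z, mul(Z, Z))))))
  →13  S(S(S(S(add(add(SSZ, mul(SZ, SSSZ)), mul(Z, mul(Z, Z)))))))
  →14  S(S(S(S(add(S(add(SZ, mul(SZ, SSSZ))), mul(Z, mul(Z, Z)))))))
  →15  S(S(S(S(S(add(add(SZ, mul(SZ, SSSZ)), mul(Z, mul(Z, Z))))))))
  →16  S(S(S(S(S(add(S(add(Z, mul(SZ, SSSZ))), mul(Z, mul(Z, Z))))))))
  →17  S(S(S(S(S(S(add(add(Z, mul(SZ, SSSZ)), mul(Z, mul(Z, Z)))))))))
  →18  S(S(S(S(S(S(add(mul(SZ, SSSZ), mul(Z, mul(Z, Z)))))))))
  →19  S(S(S(S(S(S(add(add(SSSZ, mul(Z, SSSZ)), mul(Z, mul(Z, Z)))))))))
  →20  S(S(S(S(S(S(add(S(add(SSZ, mul(Z, SSSZ))), mul(Z, mul(Z, Z)))))))))
  →21  S(S(S(S(S(S(S(add(add(SSZ, mul(Z, SSSZ)), mul(Z, mul(Z, Z))))))))))
  →22  S(S(S(S(S(S(S(add(S(add(SZ, mul(Z, SSSZ))), mul(Z, mul(Z, Z))))))))))
  →23  S(S(S(S(S(S(S(S(add(add(SZ, mul(Z, SSSZ)), mul(Z, mul(Z, Z)))))))))))
  →24  S(S(S(S(S(S(S(S(add(S(add(Z, mul(Z, SSSZ))), mul(Z, mul(Z, Z)))))))))))
  →25  S(S(S(S(S(S(S(S(S(add(add(Z, mul(Z, SSSZ)), mul(Z, mul(Z, Z))))))))))))
  →26  S(S(S(S(S(S(S(S(S(add(mul(Z, SSSZ), mul(Z, mul(Z, Z))))))))))))
  →27  S(S(S(S(S(S(S(S(S(add(Z, mul(Z, mul(Z, Z))))))))))))
  →28  S(S(S(S(S(S(S(S(S(mul(Z, mul(Z, Z)))))))))))
  →29  S^9(Z)

Answer: DIFFERENT — A ⇓ SSZ, B ⇓ S^9(Z)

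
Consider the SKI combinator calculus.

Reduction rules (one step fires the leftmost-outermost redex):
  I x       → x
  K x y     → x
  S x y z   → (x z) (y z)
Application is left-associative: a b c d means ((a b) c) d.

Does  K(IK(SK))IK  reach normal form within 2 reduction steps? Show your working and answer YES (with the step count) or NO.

  start: K(IK(SK))IK
  →1  IK(SK)K
  →2  K(SK)K

Answer: NO — after 2 steps the term is K(SK)K, not yet normal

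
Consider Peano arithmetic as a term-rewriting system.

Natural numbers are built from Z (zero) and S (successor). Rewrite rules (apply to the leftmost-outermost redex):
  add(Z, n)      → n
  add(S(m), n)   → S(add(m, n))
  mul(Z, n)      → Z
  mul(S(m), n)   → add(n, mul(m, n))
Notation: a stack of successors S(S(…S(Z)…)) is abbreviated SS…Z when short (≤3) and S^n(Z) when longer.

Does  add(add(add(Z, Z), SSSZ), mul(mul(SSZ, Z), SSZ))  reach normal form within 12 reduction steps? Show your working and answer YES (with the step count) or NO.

  start: add(add(add(Z, Z), SSSZ), mul(mul(SSZ, Z), SSZ))
  [1] add(add(Z, SSSZ), mul(mul(SSZ, Z), SSZ))
  [2] add(SSSZ, mul(mul(SSZ, Z), SSZ))
  [3] S(add(SSZ, mul(mul(SSZ, Z), SSZ)))
  [4] S(S(add(SZ, mul(mul(SSZ, Z), SSZ))))
  [5] S(S(S(add(Z, mul(mul(SSZ, Z), SSZ)))))
  [6] S(S(S(mul(mul(SSZ, Z), SSZ))))
  [7] S(S(S(mul(add(Z, mul(SZ, Z)), SSZ))))
  [8] S(S(S(mul(mul(SZ, Z), SSZ))))
  [9] S(S(S(mul(add(Z, mul(Z, Z)), SSZ))))
  [10] S(S(S(mul(mul(Z, Z), SSZ))))
  [11] S(S(S(mul(Z, SSZ))))
  [12] SSSZ

Answer: YES — reaches normal form SSSZ in 12 ≤ 12 steps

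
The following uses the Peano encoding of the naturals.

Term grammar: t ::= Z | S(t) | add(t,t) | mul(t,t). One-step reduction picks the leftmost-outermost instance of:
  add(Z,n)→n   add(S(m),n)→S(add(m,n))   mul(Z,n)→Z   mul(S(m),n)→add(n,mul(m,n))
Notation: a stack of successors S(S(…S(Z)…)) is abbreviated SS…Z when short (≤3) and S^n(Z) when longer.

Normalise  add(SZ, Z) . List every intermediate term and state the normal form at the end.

Answer: normal form = SZ  (in 2 steps)

Working:
  start: add(SZ, Z)
  [1] S(add(Z, Z))
  [2] SZ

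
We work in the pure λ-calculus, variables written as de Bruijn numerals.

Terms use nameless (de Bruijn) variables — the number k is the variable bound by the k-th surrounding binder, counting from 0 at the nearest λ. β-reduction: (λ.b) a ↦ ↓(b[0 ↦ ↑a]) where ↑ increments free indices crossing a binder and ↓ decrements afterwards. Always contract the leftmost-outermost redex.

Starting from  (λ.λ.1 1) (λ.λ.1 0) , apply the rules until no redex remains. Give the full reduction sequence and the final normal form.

Answer: normal form = λ.λ.λ.1 0  (in 3 steps)

Working:
  start: (λ.λ.1 1) (λ.λ.1 0)
  →1  λ.(λ.λ.1 0) (λ.λ.1 0)
  →2  λ.λ.(λ.λ.1 0) 0
  →3  λ.λ.λ.1 0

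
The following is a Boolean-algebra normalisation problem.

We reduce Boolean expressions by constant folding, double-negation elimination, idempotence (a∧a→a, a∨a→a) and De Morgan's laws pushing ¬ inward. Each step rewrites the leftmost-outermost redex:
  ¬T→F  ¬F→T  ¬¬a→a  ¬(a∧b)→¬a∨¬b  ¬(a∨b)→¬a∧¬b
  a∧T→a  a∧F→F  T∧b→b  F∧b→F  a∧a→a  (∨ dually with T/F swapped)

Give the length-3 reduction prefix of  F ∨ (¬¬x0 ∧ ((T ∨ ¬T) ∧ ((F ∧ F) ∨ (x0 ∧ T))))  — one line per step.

  start: F ∨ (¬¬x0 ∧ ((T ∨ ¬T) ∧ ((F ∧ F) ∨ (x0 ∧ T))))
  [1] ¬¬x0 ∧ ((T ∨ ¬T) ∧ ((F ∧ F) ∨ (x0 ∧ T)))
  [2] x0 ∧ ((T ∨ ¬T) ∧ ((F ∧ F) ∨ (x0 ∧ T)))
  [3] x0 ∧ (T ∧ ((F ∧ F) ∨ (x0 ∧ T)))

Answer: after 3 steps: x0 ∧ (T ∧ ((F ∧ F) ∨ (x0 ∧ T)))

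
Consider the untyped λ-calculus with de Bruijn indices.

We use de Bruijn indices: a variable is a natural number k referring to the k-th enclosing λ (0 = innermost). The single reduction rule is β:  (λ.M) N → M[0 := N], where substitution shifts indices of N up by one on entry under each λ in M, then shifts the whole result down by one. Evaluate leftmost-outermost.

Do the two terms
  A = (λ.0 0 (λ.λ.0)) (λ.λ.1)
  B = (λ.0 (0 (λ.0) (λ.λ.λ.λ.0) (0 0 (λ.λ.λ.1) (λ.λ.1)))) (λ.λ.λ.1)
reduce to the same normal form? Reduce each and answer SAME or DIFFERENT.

Term A:
  start: (λ.0 0 (λ.λ.0)) (λ.λ.1)
  [1] (λ.λ.1) (λ.λ.1) (λ.λ.0)
  [2] (λ.λ.λ.1) (λ.λ.0)
  [3] λ.λ.1

Term B:
  start: (λ.0 (0 (λ.0) (λ.λ.λ.λ.0) (0 0 (λ.λ.λ.1) (λ.λ.1)))) (λ.λ.λ.1)
  [1] (λ.λ.λ.1) ((λ.λ.λ.1) (λ.0) (λ.λ.λ.λ.0) ((λ.λ.λ.1) (λ.λ.λ.1) (λ.λ.λ.1) (λ.λ.1)))
  [2] λ.λ.1

Answer: SAME — A ⇓ λ.λ.1, B ⇓ λ.λ.1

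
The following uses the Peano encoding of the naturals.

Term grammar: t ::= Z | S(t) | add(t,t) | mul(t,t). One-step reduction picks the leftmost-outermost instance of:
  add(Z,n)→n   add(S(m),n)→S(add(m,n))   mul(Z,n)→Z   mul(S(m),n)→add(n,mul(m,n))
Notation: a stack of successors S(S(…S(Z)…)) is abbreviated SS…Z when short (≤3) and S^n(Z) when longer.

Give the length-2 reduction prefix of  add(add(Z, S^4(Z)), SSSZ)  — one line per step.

  start: add(add(Z, S^4(Z)), SSSZ)
  step 1: add(S^4(Z), SSSZ)
  step 2: S(add(SSSZ, SSSZ))

Answer: after 2 steps: S(add(SSSZ, SSSZ))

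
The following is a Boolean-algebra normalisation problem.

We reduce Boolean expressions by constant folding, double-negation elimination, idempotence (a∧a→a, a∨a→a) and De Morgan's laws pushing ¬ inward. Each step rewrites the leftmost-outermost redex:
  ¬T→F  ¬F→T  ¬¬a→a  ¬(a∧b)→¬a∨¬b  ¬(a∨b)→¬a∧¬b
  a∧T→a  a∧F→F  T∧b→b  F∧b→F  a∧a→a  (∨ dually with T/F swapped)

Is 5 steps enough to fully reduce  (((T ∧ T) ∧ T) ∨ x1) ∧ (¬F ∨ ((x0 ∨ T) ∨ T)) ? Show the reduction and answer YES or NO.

Answer: NO — after 5 steps the term is T ∨ ((x0 ∨ T) ∨ T), not yet normal

Derivation:
  start: (((T ∧ T) ∧ T) ∨ x1) ∧ (¬F ∨ ((x0 ∨ T) ∨ T))
  →1  ((T ∧ T) ∨ x1) ∧ (¬F ∨ ((x0 ∨ T) ∨ T))
  →2  (T ∨ x1) ∧ (¬F ∨ ((x0 ∨ T) ∨ T))
  →3  T ∧ (¬F ∨ ((x0 ∨ T) ∨ T))
  →4  ¬F ∨ ((x0 ∨ T) ∨ T)
  →5  T ∨ ((x0 ∨ T) ∨ T)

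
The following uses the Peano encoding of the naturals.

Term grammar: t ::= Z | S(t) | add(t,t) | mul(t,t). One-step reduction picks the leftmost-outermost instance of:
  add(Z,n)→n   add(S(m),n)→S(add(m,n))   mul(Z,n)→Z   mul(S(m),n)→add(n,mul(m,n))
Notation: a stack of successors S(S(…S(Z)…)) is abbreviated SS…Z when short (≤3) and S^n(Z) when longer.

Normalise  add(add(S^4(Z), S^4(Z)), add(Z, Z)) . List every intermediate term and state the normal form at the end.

Answer: normal form = S^8(Z)  (in 15 steps)

Derivation:
  start: add(add(S^4(Z), S^4(Z)), add(Z, Z))
  →1  add(S(add(SSSZ, S^4(Z))), add(Z, Z))
  →2  S(add(add(SSSZ, S^4(Z)), add(Z, Z)))
  →3  S(add(S(add(SSZ, S^4(Z))), add(Z, Z)))
  →4  S(S(add(add(SSZ, S^4(Z)), add(Z, Z))))
  →5  S(S(add(S(add(SZ, S^4(Z))), add(Z, Z))))
  →6  S(S(S(add(add(SZ, S^4(Z)), add(Z, Z)))))
  →7  S(S(S(add(S(add(Z, S^4(Z))), add(Z, Z)))))
  →8  S(S(S(S(add(add(Z, S^4(Z)), add(Z, Z))))))
  →9  S(S(S(S(add(S^4(Z), add(Z, Z))))))
  →10  S(S(S(S(S(add(SSSZ, add(Z, Z)))))))
  →11  S(S(S(S(S(S(add(SSZ, add(Z, Z))))))))
  →12  S(S(S(S(S(S(S(add(SZ, add(Z, Z)))))))))
  →13  S(S(S(S(S(S(S(S(add(Z, add(Z, Z))))))))))
  →14  S(S(S(S(S(S(S(S(add(Z, Z)))))))))
  →15  S^8(Z)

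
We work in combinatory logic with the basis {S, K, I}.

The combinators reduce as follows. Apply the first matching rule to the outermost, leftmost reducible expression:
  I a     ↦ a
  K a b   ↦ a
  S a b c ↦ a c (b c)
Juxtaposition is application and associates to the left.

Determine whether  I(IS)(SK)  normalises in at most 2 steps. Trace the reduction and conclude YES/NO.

  start: I(IS)(SK)
  →1  IS(SK)
  →2  S(SK)

Answer: YES — reaches normal form S(SK) in 2 ≤ 2 steps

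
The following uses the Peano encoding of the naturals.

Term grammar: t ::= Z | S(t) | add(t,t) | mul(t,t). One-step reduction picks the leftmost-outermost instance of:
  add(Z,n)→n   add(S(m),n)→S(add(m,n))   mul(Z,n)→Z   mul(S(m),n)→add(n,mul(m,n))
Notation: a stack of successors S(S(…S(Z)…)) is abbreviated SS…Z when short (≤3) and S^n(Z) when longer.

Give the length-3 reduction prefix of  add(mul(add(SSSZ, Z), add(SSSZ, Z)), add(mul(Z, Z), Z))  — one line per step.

Answer: after 3 steps: add(add(S(add(SSZ, Z)), mul(add(SSZ, Z), add(SSSZ, Z))), add(mul(Z, Z), Z))

Working:
  start: add(mul(add(SSSZ, Z), add(SSSZ, Z)), add(mul(Z, Z), Z))
  →1  add(mul(S(add(SSZ, Z)), add(SSSZ, Z)), add(mul(Z, Z), Z))
  →2  add(add(add(SSSZ, Z), mul(add(SSZ, Z), add(SSSZ, Z))), add(mul(Z, Z), Z))
  →3  add(add(S(add(SSZ, Z)), mul(add(SSZ, Z), add(SSSZ, Z))), add(mul(Z, Z), Z))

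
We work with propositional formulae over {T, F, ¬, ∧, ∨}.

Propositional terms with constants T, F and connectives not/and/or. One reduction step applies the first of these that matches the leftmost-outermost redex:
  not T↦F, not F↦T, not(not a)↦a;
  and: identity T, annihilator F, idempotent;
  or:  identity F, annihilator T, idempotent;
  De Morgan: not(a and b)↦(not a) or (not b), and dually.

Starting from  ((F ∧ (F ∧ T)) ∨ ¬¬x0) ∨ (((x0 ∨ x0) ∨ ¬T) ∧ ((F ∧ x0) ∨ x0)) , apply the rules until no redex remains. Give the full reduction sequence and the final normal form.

Answer: normal form = x0  (in 10 steps)

Derivation:
  start: ((F ∧ (F ∧ T)) ∨ ¬¬x0) ∨ (((x0 ∨ x0) ∨ ¬T) ∧ ((F ∧ x0) ∨ x0))
  [1] (F ∨ ¬¬x0) ∨ (((x0 ∨ x0) ∨ ¬T) ∧ ((F ∧ x0) ∨ x0))
  [2] ¬¬x0 ∨ (((x0 ∨ x0) ∨ ¬T) ∧ ((F ∧ x0) ∨ x0))
  [3] x0 ∨ (((x0 ∨ x0) ∨ ¬T) ∧ ((F ∧ x0) ∨ x0))
  [4] x0 ∨ ((x0 ∨ ¬T) ∧ ((F ∧ x0) ∨ x0))
  [5] x0 ∨ ((x0 ∨ F) ∧ ((F ∧ x0) ∨ x0))
  [6] x0 ∨ (x0 ∧ ((F ∧ x0) ∨ x0))
  [7] x0 ∨ (x0 ∧ (F ∨ x0))
  [8] x0 ∨ (x0 ∧ x0)
  [9] x0 ∨ x0
  [10] x0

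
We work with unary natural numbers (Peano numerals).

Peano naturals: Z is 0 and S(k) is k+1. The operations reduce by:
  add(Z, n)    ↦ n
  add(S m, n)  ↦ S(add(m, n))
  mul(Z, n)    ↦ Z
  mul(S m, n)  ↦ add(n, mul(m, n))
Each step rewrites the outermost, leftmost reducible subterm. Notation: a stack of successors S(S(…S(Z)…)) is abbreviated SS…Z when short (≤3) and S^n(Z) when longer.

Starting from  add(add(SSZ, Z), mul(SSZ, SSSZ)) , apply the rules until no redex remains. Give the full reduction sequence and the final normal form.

Answer: normal form = S^8(Z)  (in 17 steps)

Derivation:
  start: add(add(SSZ, Z), mul(SSZ, SSSZ))
  →1  add(S(add(SZ, Z)), mul(SSZ, SSSZ))
  →2  S(add(add(SZ, Z), mul(SSZ, SSSZ)))
  →3  S(add(S(add(Z, Z)), mul(SSZ, SSSZ)))
  →4  S(S(add(add(Z, Z), mul(SSZ, SSSZ))))
  →5  S(S(add(Z, mul(SSZ, SSSZ))))
  →6  S(S(mul(SSZ, SSSZ)))
  →7  S(S(add(SSSZ, mul(SZ, SSSZ))))
  →8  S(S(S(add(SSZ, mul(SZ, SSSZ)))))
  →9  S(S(S(S(add(SZ, mul(SZ, SSSZ))))))
  →10  S(S(S(S(S(add(Z, mul(SZ, SSSZ)))))))
  →11  S(S(S(S(S(mul(SZ, SSSZ))))))
  →12  S(S(S(S(S(add(SSSZ, mul(Z, SSSZ)))))))
  →13  S(S(S(S(S(S(add(SSZ, mul(Z, SSSZ))))))))
  →14  S(S(S(S(S(S(S(add(SZ, mul(Z, SSSZ)))))))))
  →15  S(S(S(S(S(S(S(S(add(Z, mul(Z, SSSZ))))))))))
  →16  S(S(S(S(S(S(S(S(mul(Z, SSSZ)))))))))
  →17  S^8(Z)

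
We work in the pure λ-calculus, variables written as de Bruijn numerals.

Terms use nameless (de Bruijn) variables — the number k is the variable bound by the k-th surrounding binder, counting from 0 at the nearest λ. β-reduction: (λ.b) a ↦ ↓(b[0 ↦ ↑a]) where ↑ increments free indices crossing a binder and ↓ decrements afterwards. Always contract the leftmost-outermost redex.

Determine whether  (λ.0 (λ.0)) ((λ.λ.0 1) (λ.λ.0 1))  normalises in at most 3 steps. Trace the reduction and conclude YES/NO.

Answer: NO — after 3 steps the term is (λ.0) (λ.λ.0 1), not yet normal

Working:
  start: (λ.0 (λ.0)) ((λ.λ.0 1) (λ.λ.0 1))
  [1] (λ.λ.0 1) (λ.λ.0 1) (λ.0)
  [2] (λ.0 (λ.λ.0 1)) (λ.0)
  [3] (λ.0) (λ.λ.0 1)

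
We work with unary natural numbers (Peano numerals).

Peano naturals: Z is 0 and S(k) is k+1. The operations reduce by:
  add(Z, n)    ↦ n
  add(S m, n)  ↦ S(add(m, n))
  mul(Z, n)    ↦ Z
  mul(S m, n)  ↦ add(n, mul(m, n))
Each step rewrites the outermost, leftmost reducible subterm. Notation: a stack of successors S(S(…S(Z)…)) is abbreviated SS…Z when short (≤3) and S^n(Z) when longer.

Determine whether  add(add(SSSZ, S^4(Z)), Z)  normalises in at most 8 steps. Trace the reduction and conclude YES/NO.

Answer: NO — after 8 steps the term is S(S(S(S(add(SSSZ, Z))))), not yet normal

Reduction:
  start: add(add(SSSZ, S^4(Z)), Z)
  [1] add(S(add(SSZ, S^4(Z))), Z)
  [2] S(add(add(SSZ, S^4(Z)), Z))
  [3] S(add(S(add(SZ, S^4(Z))), Z))
  [4] S(S(add(add(SZ, S^4(Z)), Z)))
  [5] S(S(add(S(add(Z, S^4(Z))), Z)))
  [6] S(S(S(add(add(Z, S^4(Z)), Z))))
  [7] S(S(S(add(S^4(Z), Z))))
  [8] S(S(S(S(add(SSSZ, Z)))))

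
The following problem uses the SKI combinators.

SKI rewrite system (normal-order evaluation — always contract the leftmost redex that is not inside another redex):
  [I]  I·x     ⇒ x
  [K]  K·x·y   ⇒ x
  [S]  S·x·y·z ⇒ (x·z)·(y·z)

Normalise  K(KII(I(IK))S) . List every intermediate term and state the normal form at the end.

Answer: normal form = K(KS)  (in 4 steps)

Derivation:
  start: K(KII(I(IK))S)
  [1] K(I(I(IK))S)
  [2] K(I(IK)S)
  [3] K(IKS)
  [4] K(KS)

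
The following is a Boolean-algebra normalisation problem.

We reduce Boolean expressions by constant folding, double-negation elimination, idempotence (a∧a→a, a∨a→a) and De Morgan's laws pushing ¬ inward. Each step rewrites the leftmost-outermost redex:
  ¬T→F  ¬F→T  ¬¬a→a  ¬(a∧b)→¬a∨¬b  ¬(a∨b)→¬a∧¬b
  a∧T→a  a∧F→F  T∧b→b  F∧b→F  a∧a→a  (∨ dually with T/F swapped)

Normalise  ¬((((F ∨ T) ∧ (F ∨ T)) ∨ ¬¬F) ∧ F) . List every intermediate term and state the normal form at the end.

Answer: normal form = T  (in 11 steps)

Working:
  start: ¬((((F ∨ T) ∧ (F ∨ T)) ∨ ¬¬F) ∧ F)
  →1  ¬(((F ∨ T) ∧ (F ∨ T)) ∨ ¬¬F) ∨ ¬F
  →2  (¬((F ∨ T) ∧ (F ∨ T)) ∧ ¬¬¬F) ∨ ¬F
  →3  ((¬(F ∨ T) ∨ ¬(F ∨ T)) ∧ ¬¬¬F) ∨ ¬F
  →4  (¬(F ∨ T) ∧ ¬¬¬F) ∨ ¬F
  →5  ((¬F ∧ ¬T) ∧ ¬¬¬F) ∨ ¬F
  →6  ((T ∧ ¬T) ∧ ¬¬¬F) ∨ ¬F
  →7  (¬T ∧ ¬¬¬F) ∨ ¬F
  →8  (F ∧ ¬¬¬F) ∨ ¬F
  →9  F ∨ ¬F
  →10  ¬F
  →11  T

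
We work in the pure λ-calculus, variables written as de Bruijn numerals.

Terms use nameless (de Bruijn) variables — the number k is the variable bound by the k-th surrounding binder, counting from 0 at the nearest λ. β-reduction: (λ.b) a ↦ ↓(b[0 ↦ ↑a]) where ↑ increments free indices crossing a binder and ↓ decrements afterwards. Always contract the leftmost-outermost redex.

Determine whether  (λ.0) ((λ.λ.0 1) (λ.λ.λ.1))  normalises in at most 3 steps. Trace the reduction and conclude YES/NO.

Answer: YES — reaches normal form λ.0 (λ.λ.λ.1) in 2 ≤ 3 steps

Working:
  start: (λ.0) ((λ.λ.0 1) (λ.λ.λ.1))
  →1  (λ.λ.0 1) (λ.λ.λ.1)
  →2  λ.0 (λ.λ.λ.1)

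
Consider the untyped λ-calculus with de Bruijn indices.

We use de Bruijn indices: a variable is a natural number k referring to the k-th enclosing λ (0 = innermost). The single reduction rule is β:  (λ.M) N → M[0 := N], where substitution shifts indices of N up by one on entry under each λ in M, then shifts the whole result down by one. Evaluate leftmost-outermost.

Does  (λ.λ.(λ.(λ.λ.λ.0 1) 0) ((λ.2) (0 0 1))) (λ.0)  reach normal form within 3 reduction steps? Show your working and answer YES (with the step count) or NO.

  start: (λ.λ.(λ.(λ.λ.λ.0 1) 0) ((λ.2) (0 0 1))) (λ.0)
  [1] λ.(λ.(λ.λ.λ.0 1) 0) ((λ.λ.0) (0 0 (λ.0)))
  [2] λ.(λ.λ.λ.0 1) ((λ.λ.0) (0 0 (λ.0)))
  [3] λ.λ.λ.0 1

Answer: YES — reaches normal form λ.λ.λ.0 1 in 3 ≤ 3 steps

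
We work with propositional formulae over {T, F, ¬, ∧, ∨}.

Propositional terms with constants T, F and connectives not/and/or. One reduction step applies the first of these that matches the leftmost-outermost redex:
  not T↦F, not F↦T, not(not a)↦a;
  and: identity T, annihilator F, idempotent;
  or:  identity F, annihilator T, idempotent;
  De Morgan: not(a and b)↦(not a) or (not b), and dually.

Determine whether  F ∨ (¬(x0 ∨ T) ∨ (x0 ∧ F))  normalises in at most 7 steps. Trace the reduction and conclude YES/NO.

  start: F ∨ (¬(x0 ∨ T) ∨ (x0 ∧ F))
  →1  ¬(x0 ∨ T) ∨ (x0 ∧ F)
  →2  (¬x0 ∧ ¬T) ∨ (x0 ∧ F)
  →3  (¬x0 ∧ F) ∨ (x0 ∧ F)
  →4  F ∨ (x0 ∧ F)
  →5  x0 ∧ F
  →6  F

Answer: YES — reaches normal form F in 6 ≤ 7 steps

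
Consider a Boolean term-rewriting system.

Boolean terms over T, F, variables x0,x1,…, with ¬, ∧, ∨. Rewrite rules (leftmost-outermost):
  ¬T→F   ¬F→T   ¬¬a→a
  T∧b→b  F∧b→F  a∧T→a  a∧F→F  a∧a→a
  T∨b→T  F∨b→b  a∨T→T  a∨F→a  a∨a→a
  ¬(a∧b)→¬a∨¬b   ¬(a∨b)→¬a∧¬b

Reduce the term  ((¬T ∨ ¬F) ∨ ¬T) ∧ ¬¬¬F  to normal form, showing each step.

Answer: normal form = T  (in 7 steps)

Derivation:
  start: ((¬T ∨ ¬F) ∨ ¬T) ∧ ¬¬¬F
  [1] ((F ∨ ¬F) ∨ ¬T) ∧ ¬¬¬F
  [2] (¬F ∨ ¬T) ∧ ¬¬¬F
  [3] (T ∨ ¬T) ∧ ¬¬¬F
  [4] T ∧ ¬¬¬F
  [5] ¬¬¬F
  [6] ¬F
  [7] T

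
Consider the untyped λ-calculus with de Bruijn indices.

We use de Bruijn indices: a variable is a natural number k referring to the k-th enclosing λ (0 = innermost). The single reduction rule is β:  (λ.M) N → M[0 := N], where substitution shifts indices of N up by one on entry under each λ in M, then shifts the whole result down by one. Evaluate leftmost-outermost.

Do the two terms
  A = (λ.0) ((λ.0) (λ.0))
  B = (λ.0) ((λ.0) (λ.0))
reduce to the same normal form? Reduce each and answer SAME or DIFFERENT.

Answer: SAME — A ⇓ λ.0, B ⇓ λ.0

Working:
Term A:
  start: (λ.0) ((λ.0) (λ.0))
  →1  (λ.0) (λ.0)
  →2  λ.0

Term B:
  start: (λ.0) ((λ.0) (λ.0))
  →1  (λ.0) (λ.0)
  →2  λ.0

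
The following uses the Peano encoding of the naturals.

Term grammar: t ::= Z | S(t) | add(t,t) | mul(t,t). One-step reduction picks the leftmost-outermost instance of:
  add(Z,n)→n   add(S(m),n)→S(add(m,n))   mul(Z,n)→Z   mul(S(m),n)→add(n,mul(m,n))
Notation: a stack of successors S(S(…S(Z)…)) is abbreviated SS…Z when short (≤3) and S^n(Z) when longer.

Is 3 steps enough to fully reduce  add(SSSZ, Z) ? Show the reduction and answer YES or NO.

  start: add(SSSZ, Z)
  [1] S(add(SSZ, Z))
  [2] S(S(add(SZ, Z)))
  [3] S(S(S(add(Z, Z))))

Answer: NO — after 3 steps the term is S(S(S(add(Z, Z)))), not yet normal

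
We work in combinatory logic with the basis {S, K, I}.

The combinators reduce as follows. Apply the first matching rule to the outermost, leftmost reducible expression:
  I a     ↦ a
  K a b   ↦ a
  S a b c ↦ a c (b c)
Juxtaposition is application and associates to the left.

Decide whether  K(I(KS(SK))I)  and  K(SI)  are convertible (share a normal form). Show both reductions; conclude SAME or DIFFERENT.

Term A:
  start: K(I(KS(SK))I)
  →1  K(KS(SK)I)
  →2  K(SI)

Term B:
  start: K(SI)

Answer: SAME — A ⇓ K(SI), B ⇓ K(SI)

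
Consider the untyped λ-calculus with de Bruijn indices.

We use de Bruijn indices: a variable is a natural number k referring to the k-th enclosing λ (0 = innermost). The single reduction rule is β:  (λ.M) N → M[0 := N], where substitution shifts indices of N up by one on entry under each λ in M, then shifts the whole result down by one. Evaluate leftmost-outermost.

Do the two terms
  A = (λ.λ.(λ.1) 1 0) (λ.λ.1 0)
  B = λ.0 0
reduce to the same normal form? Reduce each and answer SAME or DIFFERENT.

Answer: SAME — A ⇓ λ.0 0, B ⇓ λ.0 0

Working:
Term A:
  start: (λ.λ.(λ.1) 1 0) (λ.λ.1 0)
  →1  λ.(λ.1) (λ.λ.1 0) 0
  →2  λ.0 0

Term B:
  start: λ.0 0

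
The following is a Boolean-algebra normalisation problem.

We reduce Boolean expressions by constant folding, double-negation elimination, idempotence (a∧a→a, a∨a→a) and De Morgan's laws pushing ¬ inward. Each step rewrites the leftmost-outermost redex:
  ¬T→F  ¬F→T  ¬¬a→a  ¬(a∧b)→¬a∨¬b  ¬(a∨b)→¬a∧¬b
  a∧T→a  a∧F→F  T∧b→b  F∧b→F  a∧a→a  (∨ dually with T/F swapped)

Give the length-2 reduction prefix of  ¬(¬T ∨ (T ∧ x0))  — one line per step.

  start: ¬(¬T ∨ (T ∧ x0))
  [1] ¬¬T ∧ ¬(T ∧ x0)
  [2] T ∧ ¬(T ∧ x0)

Answer: after 2 steps: T ∧ ¬(T ∧ x0)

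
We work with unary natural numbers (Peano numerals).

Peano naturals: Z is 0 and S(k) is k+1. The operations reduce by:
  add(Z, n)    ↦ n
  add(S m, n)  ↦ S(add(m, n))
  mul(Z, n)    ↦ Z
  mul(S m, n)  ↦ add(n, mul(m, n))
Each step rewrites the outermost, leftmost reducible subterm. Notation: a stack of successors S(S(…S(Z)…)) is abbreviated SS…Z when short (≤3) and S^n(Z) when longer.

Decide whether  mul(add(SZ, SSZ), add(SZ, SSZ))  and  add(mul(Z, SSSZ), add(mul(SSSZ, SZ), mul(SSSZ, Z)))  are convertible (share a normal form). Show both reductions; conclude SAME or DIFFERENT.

Term A:
  start: mul(add(SZ, SSZ), add(SZ, SSZ))
  [1] mul(S(add(Z, SSZ)), add(SZ, SSZ))
  [2] add(add(SZ, SSZ), mul(add(Z, SSZ), add(SZ, SSZ)))
  [3] add(S(add(Z, SSZ)), mul(add(Z, SSZ), add(SZ, SSZ)))
  [4] S(add(add(Z, SSZ), mul(add(Z, SSZ), add(SZ, SSZ))))
  [5] S(add(SSZ, mul(add(Z, SSZ), add(SZ, SSZ))))
  [6] S(S(add(SZ, mul(add(Z, SSZ), add(SZ, SSZ)))))
  [7] S(S(S(add(Z, mul(add(Z, SSZ), add(SZ, SSZ))))))
  [8] S(S(S(mul(add(Z, SSZ), add(SZ, SSZ)))))
  [9] S(S(S(mul(SSZ, add(SZ, SSZ)))))
  [10] S(S(S(add(add(SZ, SSZ), mul(SZ, add(SZ, SSZ))))))
  [11] S(S(S(add(S(add(Z, SSZ)), mul(SZ, add(SZ, SSZ))))))
  [12] S(S(S(S(add(add(Z, SSZ), mul(SZ, add(SZ, SSZ)))))))
  [13] S(S(S(S(add(SSZ, mul(SZ, add(SZ, SSZ)))))))
  [14] S(S(S(S(S(add(SZ, mul(SZ, add(SZ, SSZ))))))))
  [15] S(S(S(S(S(S(add(Z, mul(SZ, add(SZ, SSZ)))))))))
  [16] S(S(S(S(S(S(mul(SZ, add(SZ, SSZ))))))))
  [17] S(S(S(S(S(S(add(add(SZ, SSZ), mul(Z, add(SZ, SSZ)))))))))
  [18] S(S(S(S(S(S(add(S(add(Z, SSZ)), mul(Z, add(SZ, SSZ)))))))))
  [19] S(S(S(S(S(S(S(add(add(Z, SSZ), mul(Z, add(SZ, SSZ))))))))))
  [20] S(S(S(S(S(S(S(add(SSZ, mul(Z, add(SZ, SSZ))))))))))
  [21] S(S(S(S(S(S(S(S(add(SZ, mul(Z, add(SZ, SSZ)))))))))))
  [22] S(S(S(S(S(S(S(S(S(add(Z, mul(Z, add(SZ, SSZ))))))))))))
  [23] S(S(S(S(S(S(S(S(S(mul(Z, add(SZ, SSZ)))))))))))
  [24] S^9(Z)

Term B:
  start: add(mul(Z, SSSZ), add(mul(SSSZ, SZ), mul(SSSZ, Z)))
  [1] add(Z, add(mul(SSSZ, SZ), mul(SSSZ, Z)))
  [2] add(mul(SSSZ, SZ), mul(SSSZ, Z))
  [3] add(add(SZ, mul(SSZ, SZ)), mul(SSSZ, Z))
  [4] add(S(add(Z, mul(SSZ, SZ))), mul(SSSZ, Z))
  [5] S(add(add(Z, mul(SSZ, SZ)), mul(SSSZ, Z)))
  [6] S(add(mul(SSZ, SZ), mul(SSSZ, Z)))
  [7] S(add(add(SZ, mul(SZ, SZ)), mul(SSSZ, Z)))
  [8] S(add(S(add(Z, mul(SZ, SZ))), mul(SSSZ, Z)))
  [9] S(S(add(add(Z, mul(SZ, SZ)), mul(SSSZ, Z))))
  [10] S(S(add(mul(SZ, SZ), mul(SSSZ, Z))))
  [11] S(S(add(add(SZ, mul(Z, SZ)), mul(SSSZ, Z))))
  [12] S(S(add(S(add(Z, mul(Z, SZ))), mul(SSSZ, Z))))
  [13] S(S(S(add(add(Z, mul(Z, SZ)), mul(SSSZ, Z)))))
  [14] S(S(S(add(mul(Z, SZ), mul(SSSZ, Z)))))
  [15] S(S(S(add(Z, mul(SSSZ, Z)))))
  [16] S(S(S(mul(SSSZ, Z))))
  [17] S(S(S(add(Z, mul(SSZ, Z)))))
  [18] S(S(S(mul(SSZ, Z))))
  [19] S(S(S(add(Z, mul(SZ, Z)))))
  [20] S(S(S(mul(SZ, Z))))
  [21] S(S(S(add(Z, mul(Z, Z)))))
  [22] S(S(S(mul(Z, Z))))
  [23] SSSZ

Answer: DIFFERENT — A ⇓ S^9(Z), B ⇓ SSSZ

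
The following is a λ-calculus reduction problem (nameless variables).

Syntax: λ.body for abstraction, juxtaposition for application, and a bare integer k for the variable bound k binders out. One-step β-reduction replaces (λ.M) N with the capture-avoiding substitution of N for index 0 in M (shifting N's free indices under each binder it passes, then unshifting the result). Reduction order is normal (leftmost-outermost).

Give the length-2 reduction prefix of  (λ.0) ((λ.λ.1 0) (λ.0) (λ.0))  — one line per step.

Answer: after 2 steps: (λ.(λ.0) 0) (λ.0)

Derivation:
  start: (λ.0) ((λ.λ.1 0) (λ.0) (λ.0))
  [1] (λ.λ.1 0) (λ.0) (λ.0)
  [2] (λ.(λ.0) 0) (λ.0)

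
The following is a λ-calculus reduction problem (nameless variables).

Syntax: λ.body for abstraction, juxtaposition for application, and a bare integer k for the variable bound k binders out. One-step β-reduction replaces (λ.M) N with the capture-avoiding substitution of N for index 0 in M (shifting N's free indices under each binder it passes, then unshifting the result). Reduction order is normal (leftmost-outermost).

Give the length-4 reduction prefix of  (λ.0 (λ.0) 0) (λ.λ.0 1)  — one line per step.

  start: (λ.0 (λ.0) 0) (λ.λ.0 1)
  step 1: (λ.λ.0 1) (λ.0) (λ.λ.0 1)
  step 2: (λ.0 (λ.0)) (λ.λ.0 1)
  step 3: (λ.λ.0 1) (λ.0)
  step 4: λ.0 (λ.0)

Answer: after 4 steps: λ.0 (λ.0)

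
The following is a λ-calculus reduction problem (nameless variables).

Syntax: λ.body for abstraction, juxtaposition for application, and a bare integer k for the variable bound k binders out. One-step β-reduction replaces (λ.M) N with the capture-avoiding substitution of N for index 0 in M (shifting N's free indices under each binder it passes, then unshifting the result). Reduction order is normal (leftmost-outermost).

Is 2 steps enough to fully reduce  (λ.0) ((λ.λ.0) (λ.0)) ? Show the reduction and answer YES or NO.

  start: (λ.0) ((λ.λ.0) (λ.0))
  [1] (λ.λ.0) (λ.0)
  [2] λ.0

Answer: YES — reaches normal form λ.0 in 2 ≤ 2 steps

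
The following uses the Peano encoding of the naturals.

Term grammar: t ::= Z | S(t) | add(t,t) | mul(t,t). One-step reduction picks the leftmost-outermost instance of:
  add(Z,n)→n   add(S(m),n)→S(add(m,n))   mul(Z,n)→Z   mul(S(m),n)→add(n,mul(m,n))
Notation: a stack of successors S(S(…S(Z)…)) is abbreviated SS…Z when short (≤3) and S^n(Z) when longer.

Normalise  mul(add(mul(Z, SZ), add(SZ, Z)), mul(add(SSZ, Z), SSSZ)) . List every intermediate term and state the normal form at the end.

  start: mul(add(mul(Z, SZ), add(SZ, Z)), mul(add(SSZ, Z), SSSZ))
  [1] mul(add(Z, add(SZ, Z)), mul(add(SSZ, Z), SSSZ))
  [2] mul(add(SZ, Z), mul(add(SSZ, Z), SSSZ))
  [3] mul(S(add(Z, Z)), mul(add(SSZ, Z), SSSZ))
  [4] add(mul(add(SSZ, Z), SSSZ), mul(add(Z, Z), mul(add(SSZ, Z), SSSZ)))
  [5] add(mul(S(add(SZ, Z)), SSSZ), mul(add(Z, Z), mul(add(SSZ, Z), SSSZ)))
  [6] add(add(SSSZ, mul(add(SZ, Z), SSSZ)), mul(add(Z, Z), mul(add(SSZ, Z), SSSZ)))
  [7] add(S(add(SSZ, mul(add(SZ, Z), SSSZ))), mul(add(Z, Z), mul(add(SSZ, Z), SSSZ)))
  [8] S(add(add(SSZ, mul(add(SZ, Z), SSSZ)), mul(add(Z, Z), mul(add(SSZ, Z), SSSZ))))
  [9] S(add(S(add(SZ, mul(add(SZ, Z), SSSZ))), mul(add(Z, Z), mul(add(SSZ, Z), SSSZ))))
  [10] S(S(add(add(SZ, mul(add(SZ, Z), SSSZ)), mul(add(Z, Z), mul(add(SSZ, Z), SSSZ)))))
  [11] S(S(add(S(add(Z, mul(add(SZ, Z), SSSZ))), mul(add(Z, Z), mul(add(SSZ, Z), SSSZ)))))
  [12] S(S(S(add(add(Z, mul(add(SZ, Z), SSSZ)), mul(add(Z, Z), mul(add(SSZ, Z), SSSZ))))))
  [13] S(S(S(add(mul(add(SZ, Z), SSSZ), mul(add(Z, Z), mul(add(SSZ, Z), SSSZ))))))
  [14] S(S(S(add(mul(S(add(Z, Z)), SSSZ), mul(add(Z, Z), mul(add(SSZ, Z), SSSZ))))))
  [15] S(S(S(add(add(SSSZ, mul(add(Z, Z), SSSZ)), mul(add(Z, Z), mul(add(SSZ, Z), SSSZ))))))
  [16] S(S(S(add(S(add(SSZ, mul(add(Z, Z), SSSZ))), mul(add(Z, Z), mul(add(SSZ, Z), SSSZ))))))
  [17] S(S(S(S(add(add(SSZ, mul(add(Z, Z), SSSZ)), mul(add(Z, Z), mul(add(SSZ, Z), SSSZ)))))))
  [18] S(S(S(S(add(S(add(SZ, mul(add(Z, Z), SSSZ))), mul(add(Z, Z), mul(add(SSZ, Z), SSSZ)))))))
  [19] S(S(S(S(S(add(add(SZ, mul(add(Z, Z), SSSZ)), mul(add(Z, Z), mul(add(SSZ, Z), SSSZ))))))))
  [20] S(S(S(S(S(add(S(add(Z, mul(add(Z, Z), SSSZ))), mul(add(Z, Z), mul(add(SSZ, Z), SSSZ))))))))
  [21] S(S(S(S(S(S(add(add(Z, mul(add(Z, Z), SSSZ)), mul(add(Z, Z), mul(add(SSZ, Z), SSSZ)))))))))
  [22] S(S(S(S(S(S(add(mul(add(Z, Z), SSSZ), mul(add(Z, Z), mul(add(SSZ, Z), SSSZ)))))))))
  [23] S(S(S(S(S(S(add(mul(Z, SSSZ), mul(add(Z, Z), mul(add(SSZ, Z), SSSZ)))))))))
  [24] S(S(S(S(S(S(add(Z, mul(add(Z, Z), mul(add(SSZ, Z), SSSZ)))))))))
  [25] S(S(S(S(S(S(mul(add(Z, Z), mul(add(SSZ, Z), SSSZ))))))))
  [26] S(S(S(S(S(S(mul(Z, mul(add(SSZ, Z), SSSZ))))))))
  [27] S^6(Z)

Answer: normal form = S^6(Z)  (in 27 steps)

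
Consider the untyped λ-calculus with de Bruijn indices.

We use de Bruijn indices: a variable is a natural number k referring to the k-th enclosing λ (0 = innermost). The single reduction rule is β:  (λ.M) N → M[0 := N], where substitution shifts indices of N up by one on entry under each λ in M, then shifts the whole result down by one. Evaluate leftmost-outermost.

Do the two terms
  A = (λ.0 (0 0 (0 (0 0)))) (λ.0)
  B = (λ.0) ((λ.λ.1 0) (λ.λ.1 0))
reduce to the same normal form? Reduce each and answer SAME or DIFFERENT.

Answer: DIFFERENT — A ⇓ λ.0, B ⇓ λ.λ.1 0

Working:
Term A:
  start: (λ.0 (0 0 (0 (0 0)))) (λ.0)
  step 1: (λ.0) ((λ.0) (λ.0) ((λ.0) ((λ.0) (λ.0))))
  step 2: (λ.0) (λ.0) ((λ.0) ((λ.0) (λ.0)))
  step 3: (λ.0) ((λ.0) ((λ.0) (λ.0)))
  step 4: (λ.0) ((λ.0) (λ.0))
  step 5: (λ.0) (λ.0)
  step 6: λ.0

Term B:
  start: (λ.0) ((λ.λ.1 0) (λ.λ.1 0))
  step 1: (λ.λ.1 0) (λ.λ.1 0)
  step 2: λ.(λ.λ.1 0) 0
  step 3: λ.λ.1 0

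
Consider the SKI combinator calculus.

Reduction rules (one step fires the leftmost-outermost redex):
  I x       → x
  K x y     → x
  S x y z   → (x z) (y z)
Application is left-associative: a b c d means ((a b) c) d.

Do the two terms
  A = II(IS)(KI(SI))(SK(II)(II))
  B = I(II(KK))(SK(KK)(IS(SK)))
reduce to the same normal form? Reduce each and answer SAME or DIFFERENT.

Term A:
  start: II(IS)(KI(SI))(SK(II)(II))
  [1] I(IS)(KI(SI))(SK(II)(II))
  [2] IS(KI(SI))(SK(II)(II))
  [3] S(KI(SI))(SK(II)(II))
  [4] SI(SK(II)(II))
  [5] SI(K(II)(II(II)))
  [6] SI(II)
  [7] SII

Term B:
  start: I(II(KK))(SK(KK)(IS(SK)))
  [1] II(KK)(SK(KK)(IS(SK)))
  [2] I(KK)(SK(KK)(IS(SK)))
  [3] KK(SK(KK)(IS(SK)))
  [4] K

Answer: DIFFERENT — A ⇓ SII, B ⇓ K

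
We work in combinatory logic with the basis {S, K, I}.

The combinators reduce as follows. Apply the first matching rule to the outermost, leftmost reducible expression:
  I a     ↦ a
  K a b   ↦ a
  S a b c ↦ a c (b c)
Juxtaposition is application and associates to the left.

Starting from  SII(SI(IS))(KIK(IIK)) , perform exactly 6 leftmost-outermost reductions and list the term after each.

  start: SII(SI(IS))(KIK(IIK))
  →1  I(SI(IS))(I(SI(IS)))(KIK(IIK))
  →2  SI(IS)(I(SI(IS)))(KIK(IIK))
  →3  I(I(SI(IS)))(IS(I(SI(IS))))(KIK(IIK))
  →4  I(SI(IS))(IS(I(SI(IS))))(KIK(IIK))
  →5  SI(IS)(IS(I(SI(IS))))(KIK(IIK))
  →6  I(IS(I(SI(IS))))(IS(IS(I(SI(IS)))))(KIK(IIK))

Answer: after 6 steps: I(IS(I(SI(IS))))(IS(IS(I(SI(IS)))))(KIK(IIK))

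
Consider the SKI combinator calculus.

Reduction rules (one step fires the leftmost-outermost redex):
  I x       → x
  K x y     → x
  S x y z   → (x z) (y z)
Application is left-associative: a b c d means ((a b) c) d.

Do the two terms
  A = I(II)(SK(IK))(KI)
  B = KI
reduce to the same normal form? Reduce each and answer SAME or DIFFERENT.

Term A:
  start: I(II)(SK(IK))(KI)
  step 1: II(SK(IK))(KI)
  step 2: I(SK(IK))(KI)
  step 3: SK(IK)(KI)
  step 4: K(KI)(IK(KI))
  step 5: KI

Term B:
  start: KI

Answer: SAME — A ⇓ KI, B ⇓ KI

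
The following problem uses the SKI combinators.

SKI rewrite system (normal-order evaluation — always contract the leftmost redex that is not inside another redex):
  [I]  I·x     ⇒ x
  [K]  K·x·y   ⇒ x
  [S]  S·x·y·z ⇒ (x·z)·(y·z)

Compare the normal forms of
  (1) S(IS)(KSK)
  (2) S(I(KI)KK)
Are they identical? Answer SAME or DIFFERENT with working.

Answer: DIFFERENT — A ⇓ SSS, B ⇓ SK

Derivation:
Term A:
  start: S(IS)(KSK)
  step 1: SS(KSK)
  step 2: SSS

Term B:
  start: S(I(KI)KK)
  step 1: S(KIKK)
  step 2: S(IK)
  step 3: SK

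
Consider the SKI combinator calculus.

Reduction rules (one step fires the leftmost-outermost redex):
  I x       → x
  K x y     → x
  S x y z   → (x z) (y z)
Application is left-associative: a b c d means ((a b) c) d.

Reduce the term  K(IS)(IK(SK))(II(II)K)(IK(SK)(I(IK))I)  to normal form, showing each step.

Answer: normal form = SK(SKI)  (in 8 steps)

Reduction:
  start: K(IS)(IK(SK))(II(II)K)(IK(SK)(I(IK))I)
  [1] IS(II(II)K)(IK(SK)(I(IK))I)
  [2] S(II(II)K)(IK(SK)(I(IK))I)
  [3] S(I(II)K)(IK(SK)(I(IK))I)
  [4] S(IIK)(IK(SK)(I(IK))I)
  [5] S(IK)(IK(SK)(I(IK))I)
  [6] SK(IK(SK)(I(IK))I)
  [7] SK(K(SK)(I(IK))I)
  [8] SK(SKI)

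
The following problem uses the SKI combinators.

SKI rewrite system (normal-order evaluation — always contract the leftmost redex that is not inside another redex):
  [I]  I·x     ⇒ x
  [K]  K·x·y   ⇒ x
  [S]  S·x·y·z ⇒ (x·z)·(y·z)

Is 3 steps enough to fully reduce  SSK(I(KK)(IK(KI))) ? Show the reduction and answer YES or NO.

Answer: NO — after 3 steps the term is SK(K(I(KK)(IK(KI)))), not yet normal

Derivation:
  start: SSK(I(KK)(IK(KI)))
  [1] S(I(KK)(IK(KI)))(K(I(KK)(IK(KI))))
  [2] S(KK(IK(KI)))(K(I(KK)(IK(KI))))
  [3] SK(K(I(KK)(IK(KI))))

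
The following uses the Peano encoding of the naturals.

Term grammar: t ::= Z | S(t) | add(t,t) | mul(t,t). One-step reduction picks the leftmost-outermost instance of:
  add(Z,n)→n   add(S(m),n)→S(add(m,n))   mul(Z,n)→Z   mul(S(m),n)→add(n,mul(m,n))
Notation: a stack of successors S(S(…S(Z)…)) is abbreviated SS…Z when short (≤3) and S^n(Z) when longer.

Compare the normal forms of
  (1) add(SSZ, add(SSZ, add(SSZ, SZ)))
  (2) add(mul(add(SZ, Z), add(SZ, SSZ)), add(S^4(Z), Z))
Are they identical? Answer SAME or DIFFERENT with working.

Answer: SAME — A ⇓ S^7(Z), B ⇓ S^7(Z)

Working:
Term A:
  start: add(SSZ, add(SSZ, add(SSZ, SZ)))
  [1] S(add(SZ, add(SSZ, add(SSZ, SZ))))
  [2] S(S(add(Z, add(SSZ, add(SSZ, SZ)))))
  [3] S(S(add(SSZ, add(SSZ, SZ))))
  [4] S(S(S(add(SZ, add(SSZ, SZ)))))
  [5] S(S(S(S(add(Z, add(SSZ, SZ))))))
  [6] S(S(S(S(add(SSZ, SZ)))))
  [7] S(S(S(S(S(add(SZ, SZ))))))
  [8] S(S(S(S(S(S(add(Z, SZ)))))))
  [9] S^7(Z)

Term B:
  start: add(mul(add(SZ, Z), add(SZ, SSZ)), add(S^4(Z), Z))
  [1] add(mul(S(add(Z, Z)), add(SZ, SSZ)), add(S^4(Z), Z))
  [2] add(add(add(SZ, SSZ), mul(add(Z, Z), add(SZ, SSZ))), add(S^4(Z), Z))
  [3] add(add(S(add(Z, SSZ)), mul(add(Z, Z), add(SZ, SSZ))), add(S^4(Z), Z))
  [4] add(S(add(add(Z, SSZ), mul(add(Z, Z), add(SZ, SSZ)))), add(S^4(Z), Z))
  [5] S(add(add(add(Z, SSZ), mul(add(Z, Z), add(SZ, SSZ))), add(S^4(Z), Z)))
  [6] S(add(add(SSZ, mul(add(Z, Z), add(SZ, SSZ))), add(S^4(Z), Z)))
  [7] S(add(S(add(SZ, mul(add(Z, Z), add(SZ, SSZ)))), add(S^4(Z), Z)))
  [8] S(S(add(add(SZ, mul(add(Z, Z), add(SZ, SSZ))), add(S^4(Z), Z))))
  [9] S(S(add(S(add(Z, mul(add(Z, Z), add(SZ, SSZ)))), add(S^4(Z), Z))))
  [10] S(S(S(add(add(Z, mul(add(Z, Z), add(SZ, SSZ))), add(S^4(Z), Z)))))
  [11] S(S(S(add(mul(add(Z, Z), add(SZ, SSZ)), add(S^4(Z), Z)))))
  [12] S(S(S(add(mul(Z, add(SZ, SSZ)), add(S^4(Z), Z)))))
  [13] S(S(S(add(Z, add(S^4(Z), Z)))))
  [14] S(S(S(add(S^4(Z), Z))))
  [15] S(S(S(S(add(SSSZ, Z)))))
  [16] S(S(S(S(S(add(SSZ, Z))))))
  [17] S(S(S(S(S(S(add(SZ, Z)))))))
  [18] S(S(S(S(S(S(S(add(Z, Z))))))))
  [19] S^7(Z)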